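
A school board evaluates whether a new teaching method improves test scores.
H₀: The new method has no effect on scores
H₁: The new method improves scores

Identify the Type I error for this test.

A Type I error (probability α) occurs when we reject a true H₀.
A Type II error (probability β) occurs when we fail to reject a false H₀.

Answer: Concluding the new method improves scores when it actually doesn't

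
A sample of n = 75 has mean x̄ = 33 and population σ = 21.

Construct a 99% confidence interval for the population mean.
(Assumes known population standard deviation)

Answer: (26.7535, 39.2465)

Derivation:
Confidence level: 99%, α = 0.01
z_0.005 = 2.576
SE = σ/√n = 21/√75 = 2.4249
Margin of error = 2.576 × 2.4249 = 6.2465
CI: x̄ ± margin = 33 ± 6.2465
CI: (26.7535, 39.2465)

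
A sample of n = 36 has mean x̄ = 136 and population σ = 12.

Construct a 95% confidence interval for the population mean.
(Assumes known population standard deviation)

Confidence level: 95%, α = 0.05
z_0.025 = 1.960
SE = σ/√n = 12/√36 = 2.0000
Margin of error = 1.960 × 2.0000 = 3.9200
CI: x̄ ± margin = 136 ± 3.9200
CI: (132.0800, 139.9200)

Answer: (132.0800, 139.9200)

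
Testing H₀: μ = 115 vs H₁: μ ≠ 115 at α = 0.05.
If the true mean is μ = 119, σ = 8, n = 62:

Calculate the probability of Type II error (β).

Answer: β ≈ 0.0240

Derivation:
SE = σ/√n = 8/√62 = 1.0160
Critical values: μ₀ ± z_0.025×SE = 115 ± 1.960×1.0160
Acceptance region: (113.0086, 116.9914)
Under H₁ (μ = 119): z_high = (116.9914 - 119)/1.0160 = -1.9770, z_low = (113.0086 - 119)/1.0160 = -5.8970
β = P(not reject | H₁) = Φ(-1.9770) - Φ(-5.8970) ≈ 0.0240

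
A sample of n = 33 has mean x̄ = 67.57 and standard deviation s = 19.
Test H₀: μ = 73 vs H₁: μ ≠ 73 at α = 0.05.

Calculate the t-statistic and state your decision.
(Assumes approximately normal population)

Answer: t = -1.6417, fail to reject H₀

Derivation:
df = n - 1 = 32
SE = s/√n = 19/√33 = 3.3075
t = (x̄ - μ₀)/SE = (67.57 - 73)/3.3075 = -1.6417
Critical value: t_{0.025,32} = ±2.037
p-value ≈ 0.1104
Decision: fail to reject H₀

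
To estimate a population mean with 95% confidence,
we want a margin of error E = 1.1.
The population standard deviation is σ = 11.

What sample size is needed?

Answer: n = 385

Derivation:
z_0.025 = 1.960
n = (z×σ/E)² = (1.960×11/1.1)²
n = 384.1600
Round up: n = 385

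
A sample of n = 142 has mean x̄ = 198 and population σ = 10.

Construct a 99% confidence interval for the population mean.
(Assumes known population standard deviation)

Confidence level: 99%, α = 0.01
z_0.005 = 2.576
SE = σ/√n = 10/√142 = 0.8392
Margin of error = 2.576 × 0.8392 = 2.1618
CI: x̄ ± margin = 198 ± 2.1618
CI: (195.8382, 200.1618)

Answer: (195.8382, 200.1618)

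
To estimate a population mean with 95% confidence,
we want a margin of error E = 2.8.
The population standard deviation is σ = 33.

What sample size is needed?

z_0.025 = 1.960
n = (z×σ/E)² = (1.960×33/2.8)²
n = 533.6100
Round up: n = 534

Answer: n = 534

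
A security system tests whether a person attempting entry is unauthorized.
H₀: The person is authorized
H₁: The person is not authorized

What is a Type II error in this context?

A Type I error (probability α) occurs when we reject a true H₀.
A Type II error (probability β) occurs when we fail to reject a false H₀.

Answer: Granting entry to an unauthorized person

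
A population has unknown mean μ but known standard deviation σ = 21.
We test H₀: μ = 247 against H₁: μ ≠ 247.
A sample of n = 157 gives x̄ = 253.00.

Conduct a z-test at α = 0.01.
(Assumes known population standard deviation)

Standard error: SE = σ/√n = 21/√157 = 1.6760
z-statistic: z = (x̄ - μ₀)/SE = (253.00 - 247)/1.6760 = 3.5800
Critical value: ±2.576
p-value = 0.0003
Decision: reject H₀

Answer: z = 3.5800, reject H₀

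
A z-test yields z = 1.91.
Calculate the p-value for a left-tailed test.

For z = 1.91:
p = P(Z < 1.91) = Φ(1.91) = 0.9719

Answer: p-value ≈ 0.9719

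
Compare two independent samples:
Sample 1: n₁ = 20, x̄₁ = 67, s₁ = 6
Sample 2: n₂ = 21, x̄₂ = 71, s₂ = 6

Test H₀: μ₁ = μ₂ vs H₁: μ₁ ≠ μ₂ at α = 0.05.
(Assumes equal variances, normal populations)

Answer: t = -2.1338, reject H₀

Derivation:
Pooled variance: s²_p = [19×6² + 20×6²]/(39) = 36.0000
s_p = 6.0000
SE = s_p×√(1/n₁ + 1/n₂) = 6.0000×√(1/20 + 1/21) = 1.8746
t = (x̄₁ - x̄₂)/SE = (67 - 71)/1.8746 = -2.1338
df = 39, t-critical = ±2.023
Decision: reject H₀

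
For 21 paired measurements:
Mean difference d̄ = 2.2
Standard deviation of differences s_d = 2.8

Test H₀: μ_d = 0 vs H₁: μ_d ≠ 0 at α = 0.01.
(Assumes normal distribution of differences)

Answer: t = 3.6007, reject H₀

Derivation:
df = n - 1 = 20
SE = s_d/√n = 2.8/√21 = 0.6110
t = d̄/SE = 2.2/0.6110 = 3.6007
Critical value: t_{0.005,20} = ±2.845
p-value ≈ 0.0018
Decision: reject H₀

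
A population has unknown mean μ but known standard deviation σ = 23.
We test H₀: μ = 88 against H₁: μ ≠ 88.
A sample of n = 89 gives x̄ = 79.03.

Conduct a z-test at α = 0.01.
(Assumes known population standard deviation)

Standard error: SE = σ/√n = 23/√89 = 2.4380
z-statistic: z = (x̄ - μ₀)/SE = (79.03 - 88)/2.4380 = -3.6792
Critical value: ±2.576
p-value = 0.0002
Decision: reject H₀

Answer: z = -3.6792, reject H₀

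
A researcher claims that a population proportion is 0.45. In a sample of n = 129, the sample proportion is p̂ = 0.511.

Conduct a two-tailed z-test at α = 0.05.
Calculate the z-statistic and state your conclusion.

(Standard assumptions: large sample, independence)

H₀: p = 0.45, H₁: p ≠ 0.45
Standard error: SE = √(p₀(1-p₀)/n) = √(0.45×0.55/129) = 0.043802
z-statistic: z = (p̂ - p₀)/SE = (0.511 - 0.45)/0.043802 = 1.3926
Critical value: z_0.025 = ±1.960
p-value = 0.1637
Decision: fail to reject H₀ at α = 0.05

Answer: z = 1.3926, fail to reject H₀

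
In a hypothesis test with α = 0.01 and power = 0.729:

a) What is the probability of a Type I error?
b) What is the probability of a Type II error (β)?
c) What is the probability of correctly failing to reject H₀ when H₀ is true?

Answer: a) 0.01, b) 0.271, c) 0.99

Derivation:
a) Type I error probability = α = 0.01
b) Power = P(reject H₀ | H₁ true) = 1 - β = 0.729, so Type II error probability = β = 1 - Power = 0.271
c) P(fail to reject H₀ | H₀ true) = 1 - α = 0.99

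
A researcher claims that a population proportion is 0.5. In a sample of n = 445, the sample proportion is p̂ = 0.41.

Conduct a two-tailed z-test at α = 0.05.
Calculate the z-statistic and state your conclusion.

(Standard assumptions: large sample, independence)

H₀: p = 0.5, H₁: p ≠ 0.5
Standard error: SE = √(p₀(1-p₀)/n) = √(0.5×0.5/445) = 0.023702
z-statistic: z = (p̂ - p₀)/SE = (0.41 - 0.5)/0.023702 = -3.7971
Critical value: z_0.025 = ±1.960
p-value = 0.0001
Decision: reject H₀ at α = 0.05

Answer: z = -3.7971, reject H₀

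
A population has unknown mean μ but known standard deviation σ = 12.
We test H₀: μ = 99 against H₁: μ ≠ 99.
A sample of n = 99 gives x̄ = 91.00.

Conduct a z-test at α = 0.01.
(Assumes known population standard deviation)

Answer: z = -6.6335, reject H₀

Derivation:
Standard error: SE = σ/√n = 12/√99 = 1.2060
z-statistic: z = (x̄ - μ₀)/SE = (91.00 - 99)/1.2060 = -6.6335
Critical value: ±2.576
p-value < 0.0001
Decision: reject H₀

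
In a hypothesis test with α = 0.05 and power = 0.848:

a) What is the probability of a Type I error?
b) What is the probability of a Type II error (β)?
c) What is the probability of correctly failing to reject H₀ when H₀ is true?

Answer: a) 0.05, b) 0.152, c) 0.95

Derivation:
a) Type I error probability = α = 0.05
b) Power = P(reject H₀ | H₁ true) = 1 - β = 0.848, so Type II error probability = β = 1 - Power = 0.152
c) P(fail to reject H₀ | H₀ true) = 1 - α = 0.95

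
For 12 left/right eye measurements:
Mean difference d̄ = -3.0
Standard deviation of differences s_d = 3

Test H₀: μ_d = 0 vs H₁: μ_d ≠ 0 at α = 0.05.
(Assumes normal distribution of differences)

df = n - 1 = 11
SE = s_d/√n = 3/√12 = 0.8660
t = d̄/SE = -3.0/0.8660 = -3.4642
Critical value: t_{0.025,11} = ±2.201
p-value ≈ 0.0053
Decision: reject H₀

Answer: t = -3.4642, reject H₀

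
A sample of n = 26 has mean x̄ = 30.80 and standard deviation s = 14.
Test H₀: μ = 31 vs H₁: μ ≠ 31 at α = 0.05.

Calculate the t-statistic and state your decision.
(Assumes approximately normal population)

df = n - 1 = 25
SE = s/√n = 14/√26 = 2.7456
t = (x̄ - μ₀)/SE = (30.80 - 31)/2.7456 = -0.0728
Critical value: t_{0.025,25} = ±2.060
p-value ≈ 0.9425
Decision: fail to reject H₀

Answer: t = -0.0728, fail to reject H₀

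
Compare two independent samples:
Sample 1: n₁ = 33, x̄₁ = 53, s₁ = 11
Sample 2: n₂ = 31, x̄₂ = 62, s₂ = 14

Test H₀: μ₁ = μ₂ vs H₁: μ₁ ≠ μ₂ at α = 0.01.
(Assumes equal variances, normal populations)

Pooled variance: s²_p = [32×11² + 30×14²]/(62) = 157.2903
s_p = 12.5415
SE = s_p×√(1/n₁ + 1/n₂) = 12.5415×√(1/33 + 1/31) = 3.1369
t = (x̄₁ - x̄₂)/SE = (53 - 62)/3.1369 = -2.8691
df = 62, t-critical = ±2.657
Decision: reject H₀

Answer: t = -2.8691, reject H₀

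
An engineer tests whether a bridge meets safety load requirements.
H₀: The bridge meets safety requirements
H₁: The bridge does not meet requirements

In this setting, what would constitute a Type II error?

A Type I error (probability α) occurs when we reject a true H₀.
A Type II error (probability β) occurs when we fail to reject a false H₀.

Answer: Declaring an unsafe bridge to be safe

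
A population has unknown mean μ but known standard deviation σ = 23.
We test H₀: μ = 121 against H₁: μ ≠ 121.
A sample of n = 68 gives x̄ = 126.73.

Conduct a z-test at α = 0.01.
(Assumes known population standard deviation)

Answer: z = 2.0544, fail to reject H₀

Derivation:
Standard error: SE = σ/√n = 23/√68 = 2.7892
z-statistic: z = (x̄ - μ₀)/SE = (126.73 - 121)/2.7892 = 2.0544
Critical value: ±2.576
p-value = 0.0399
Decision: fail to reject H₀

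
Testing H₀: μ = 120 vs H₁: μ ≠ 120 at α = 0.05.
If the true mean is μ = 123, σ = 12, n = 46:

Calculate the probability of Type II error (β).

Answer: β ≈ 0.6041

Derivation:
SE = σ/√n = 12/√46 = 1.7693
Critical values: μ₀ ± z_0.025×SE = 120 ± 1.960×1.7693
Acceptance region: (116.5322, 123.4678)
Under H₁ (μ = 123): z_high = (123.4678 - 123)/1.7693 = 0.2644, z_low = (116.5322 - 123)/1.7693 = -3.6556
β = P(not reject | H₁) = Φ(0.2644) - Φ(-3.6556) ≈ 0.6041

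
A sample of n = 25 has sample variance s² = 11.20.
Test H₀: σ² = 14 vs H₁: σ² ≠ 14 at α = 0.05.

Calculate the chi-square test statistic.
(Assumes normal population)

Answer: χ² = 19.2000, fail to reject H₀

Derivation:
df = n - 1 = 24
χ² = (n-1)s²/σ₀² = 24×11.20/14 = 19.2000
Critical values: χ²_{0.975,24} = 12.401, χ²_{0.025,24} = 39.364
Rejection region: χ² < 12.401 or χ² > 39.364
Decision: fail to reject H₀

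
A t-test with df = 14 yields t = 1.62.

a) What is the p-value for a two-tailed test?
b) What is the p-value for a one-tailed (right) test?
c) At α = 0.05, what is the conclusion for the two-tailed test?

Answer: a) 0.1275, b) 0.0638, c) fail to reject H₀

Derivation:
Using t-distribution with df = 14:
a) Two-tailed: p = 2×P(T > 1.62) = 0.1275
b) One-tailed: p = P(T > 1.62) = 0.0638
c) 0.1275 ≥ 0.05, fail to reject H₀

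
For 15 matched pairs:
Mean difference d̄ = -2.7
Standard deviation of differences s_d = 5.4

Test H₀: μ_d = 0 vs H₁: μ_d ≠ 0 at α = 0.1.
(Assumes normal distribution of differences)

df = n - 1 = 14
SE = s_d/√n = 5.4/√15 = 1.3943
t = d̄/SE = -2.7/1.3943 = -1.9365
Critical value: t_{0.05,14} = ±1.761
p-value ≈ 0.0733
Decision: reject H₀

Answer: t = -1.9365, reject H₀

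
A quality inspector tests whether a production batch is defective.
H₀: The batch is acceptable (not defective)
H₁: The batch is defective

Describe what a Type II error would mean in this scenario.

Answer: Shipping a defective batch to customers

Derivation:
Type I error (α): Rejecting H₀ when H₀ is true
Type II error (β): Failing to reject H₀ when H₁ is true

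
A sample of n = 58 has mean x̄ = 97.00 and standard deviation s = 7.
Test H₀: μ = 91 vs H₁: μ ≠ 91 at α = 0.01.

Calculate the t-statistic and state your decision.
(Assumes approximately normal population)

Answer: t = 6.5281, reject H₀

Derivation:
df = n - 1 = 57
SE = s/√n = 7/√58 = 0.9191
t = (x̄ - μ₀)/SE = (97.00 - 91)/0.9191 = 6.5281
Critical value: t_{0.005,57} = ±2.665
p-value < 0.0001
Decision: reject H₀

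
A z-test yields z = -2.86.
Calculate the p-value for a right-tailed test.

For z = -2.86:
p = P(Z > -2.86) = 1 - Φ(-2.86) = 0.9979

Answer: p-value ≈ 0.9979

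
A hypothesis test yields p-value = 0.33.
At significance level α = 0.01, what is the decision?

Compare p-value to α:
0.33 ≥ 0.01
Decision: fail to reject H₀

Answer: fail to reject H₀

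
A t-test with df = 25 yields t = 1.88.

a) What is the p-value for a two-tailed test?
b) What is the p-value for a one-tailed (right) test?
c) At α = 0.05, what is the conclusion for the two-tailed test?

Using t-distribution with df = 25:
a) Two-tailed: p = 2×P(T > 1.88) = 0.0718
b) One-tailed: p = P(T > 1.88) = 0.0359
c) 0.0718 ≥ 0.05, fail to reject H₀

Answer: a) 0.0718, b) 0.0359, c) fail to reject H₀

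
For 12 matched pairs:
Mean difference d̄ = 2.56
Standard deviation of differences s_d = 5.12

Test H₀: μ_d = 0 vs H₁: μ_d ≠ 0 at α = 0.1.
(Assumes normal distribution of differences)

Answer: t = 1.7321, fail to reject H₀

Derivation:
df = n - 1 = 11
SE = s_d/√n = 5.12/√12 = 1.4780
t = d̄/SE = 2.56/1.4780 = 1.7321
Critical value: t_{0.05,11} = ±1.796
p-value ≈ 0.1112
Decision: fail to reject H₀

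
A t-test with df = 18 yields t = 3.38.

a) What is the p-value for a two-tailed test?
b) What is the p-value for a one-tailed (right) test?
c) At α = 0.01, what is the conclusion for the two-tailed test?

Using t-distribution with df = 18:
a) Two-tailed: p = 2×P(T > 3.38) = 0.0033
b) One-tailed: p = P(T > 3.38) = 0.0017
c) 0.0033 < 0.01, reject H₀

Answer: a) 0.0033, b) 0.0017, c) reject H₀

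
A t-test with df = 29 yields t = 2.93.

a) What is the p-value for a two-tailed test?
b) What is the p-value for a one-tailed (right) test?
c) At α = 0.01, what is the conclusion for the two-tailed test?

Answer: a) 0.0065, b) 0.0033, c) reject H₀

Derivation:
Using t-distribution with df = 29:
a) Two-tailed: p = 2×P(T > 2.93) = 0.0065
b) One-tailed: p = P(T > 2.93) = 0.0033
c) 0.0065 < 0.01, reject H₀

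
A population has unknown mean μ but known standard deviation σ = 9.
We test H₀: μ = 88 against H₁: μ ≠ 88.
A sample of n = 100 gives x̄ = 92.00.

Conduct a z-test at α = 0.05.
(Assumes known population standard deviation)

Answer: z = 4.4444, reject H₀

Derivation:
Standard error: SE = σ/√n = 9/√100 = 0.9000
z-statistic: z = (x̄ - μ₀)/SE = (92.00 - 88)/0.9000 = 4.4444
Critical value: ±1.960
p-value < 0.0001
Decision: reject H₀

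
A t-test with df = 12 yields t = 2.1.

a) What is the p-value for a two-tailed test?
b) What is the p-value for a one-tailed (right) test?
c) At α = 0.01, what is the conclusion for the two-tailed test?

Answer: a) 0.0575, b) 0.0288, c) fail to reject H₀

Derivation:
Using t-distribution with df = 12:
a) Two-tailed: p = 2×P(T > 2.1) = 0.0575
b) One-tailed: p = P(T > 2.1) = 0.0288
c) 0.0575 ≥ 0.01, fail to reject H₀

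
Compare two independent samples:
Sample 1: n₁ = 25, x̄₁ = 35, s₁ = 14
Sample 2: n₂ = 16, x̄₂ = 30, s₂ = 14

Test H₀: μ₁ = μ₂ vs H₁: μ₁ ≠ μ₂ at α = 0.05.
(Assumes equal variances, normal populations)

Pooled variance: s²_p = [24×14² + 15×14²]/(39) = 196.0000
s_p = 14.0000
SE = s_p×√(1/n₁ + 1/n₂) = 14.0000×√(1/25 + 1/16) = 4.4822
t = (x̄₁ - x̄₂)/SE = (35 - 30)/4.4822 = 1.1155
df = 39, t-critical = ±2.023
Decision: fail to reject H₀

Answer: t = 1.1155, fail to reject H₀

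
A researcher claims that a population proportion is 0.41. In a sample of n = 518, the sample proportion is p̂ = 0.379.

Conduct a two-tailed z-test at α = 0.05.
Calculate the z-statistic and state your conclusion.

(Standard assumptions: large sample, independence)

Answer: z = -1.4345, fail to reject H₀

Derivation:
H₀: p = 0.41, H₁: p ≠ 0.41
Standard error: SE = √(p₀(1-p₀)/n) = √(0.41×0.59/518) = 0.021610
z-statistic: z = (p̂ - p₀)/SE = (0.379 - 0.41)/0.021610 = -1.4345
Critical value: z_0.025 = ±1.960
p-value = 0.1514
Decision: fail to reject H₀ at α = 0.05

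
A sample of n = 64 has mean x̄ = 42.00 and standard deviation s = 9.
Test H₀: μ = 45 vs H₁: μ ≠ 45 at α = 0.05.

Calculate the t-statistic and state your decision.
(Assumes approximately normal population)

df = n - 1 = 63
SE = s/√n = 9/√64 = 1.1250
t = (x̄ - μ₀)/SE = (42.00 - 45)/1.1250 = -2.6667
Critical value: t_{0.025,63} = ±1.998
p-value ≈ 0.0097
Decision: reject H₀

Answer: t = -2.6667, reject H₀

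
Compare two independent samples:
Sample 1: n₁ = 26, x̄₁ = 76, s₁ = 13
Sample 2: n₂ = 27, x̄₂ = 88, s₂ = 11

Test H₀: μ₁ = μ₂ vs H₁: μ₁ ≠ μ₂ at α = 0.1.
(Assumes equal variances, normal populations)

Pooled variance: s²_p = [25×13² + 26×11²]/(51) = 144.5294
s_p = 12.0220
SE = s_p×√(1/n₁ + 1/n₂) = 12.0220×√(1/26 + 1/27) = 3.3033
t = (x̄₁ - x̄₂)/SE = (76 - 88)/3.3033 = -3.6327
df = 51, t-critical = ±1.675
Decision: reject H₀

Answer: t = -3.6327, reject H₀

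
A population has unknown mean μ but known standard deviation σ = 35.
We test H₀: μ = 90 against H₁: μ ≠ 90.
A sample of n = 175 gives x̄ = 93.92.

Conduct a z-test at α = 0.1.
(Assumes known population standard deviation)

Answer: z = 1.4816, fail to reject H₀

Derivation:
Standard error: SE = σ/√n = 35/√175 = 2.6458
z-statistic: z = (x̄ - μ₀)/SE = (93.92 - 90)/2.6458 = 1.4816
Critical value: ±1.645
p-value = 0.1384
Decision: fail to reject H₀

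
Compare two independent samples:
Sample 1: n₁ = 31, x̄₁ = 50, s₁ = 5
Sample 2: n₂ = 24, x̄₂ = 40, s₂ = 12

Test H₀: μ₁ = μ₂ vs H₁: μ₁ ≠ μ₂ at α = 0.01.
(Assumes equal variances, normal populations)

Pooled variance: s²_p = [30×5² + 23×12²]/(53) = 76.6415
s_p = 8.7545
SE = s_p×√(1/n₁ + 1/n₂) = 8.7545×√(1/31 + 1/24) = 2.3803
t = (x̄₁ - x̄₂)/SE = (50 - 40)/2.3803 = 4.2012
df = 53, t-critical = ±2.672
Decision: reject H₀

Answer: t = 4.2012, reject H₀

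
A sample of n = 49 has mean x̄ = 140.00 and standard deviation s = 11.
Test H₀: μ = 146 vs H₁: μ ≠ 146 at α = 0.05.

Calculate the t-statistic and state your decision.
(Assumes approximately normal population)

df = n - 1 = 48
SE = s/√n = 11/√49 = 1.5714
t = (x̄ - μ₀)/SE = (140.00 - 146)/1.5714 = -3.8183
Critical value: t_{0.025,48} = ±2.011
p-value ≈ 0.0004
Decision: reject H₀

Answer: t = -3.8183, reject H₀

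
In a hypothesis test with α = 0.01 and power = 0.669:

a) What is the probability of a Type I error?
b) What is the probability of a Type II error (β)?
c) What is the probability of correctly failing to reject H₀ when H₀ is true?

Answer: a) 0.01, b) 0.331, c) 0.99

Derivation:
a) Type I error probability = α = 0.01
b) Power = P(reject H₀ | H₁ true) = 1 - β = 0.669, so Type II error probability = β = 1 - Power = 0.331
c) P(fail to reject H₀ | H₀ true) = 1 - α = 0.99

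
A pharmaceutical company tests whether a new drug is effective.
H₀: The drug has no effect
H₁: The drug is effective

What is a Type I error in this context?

A Type I error (probability α) occurs when we reject a true H₀.
A Type II error (probability β) occurs when we fail to reject a false H₀.

Answer: Concluding the drug is effective when it actually has no effect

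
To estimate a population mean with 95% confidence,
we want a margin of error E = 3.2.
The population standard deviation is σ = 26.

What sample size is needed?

Answer: n = 254

Derivation:
z_0.025 = 1.960
n = (z×σ/E)² = (1.960×26/3.2)²
n = 253.6056
Round up: n = 254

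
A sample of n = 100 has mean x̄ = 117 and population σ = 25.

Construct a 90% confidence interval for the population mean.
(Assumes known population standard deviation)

Answer: (112.8875, 121.1125)

Derivation:
Confidence level: 90%, α = 0.1
z_0.05 = 1.645
SE = σ/√n = 25/√100 = 2.5000
Margin of error = 1.645 × 2.5000 = 4.1125
CI: x̄ ± margin = 117 ± 4.1125
CI: (112.8875, 121.1125)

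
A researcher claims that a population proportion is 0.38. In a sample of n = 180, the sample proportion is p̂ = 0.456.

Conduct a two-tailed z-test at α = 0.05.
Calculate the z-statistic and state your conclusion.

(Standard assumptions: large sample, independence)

H₀: p = 0.38, H₁: p ≠ 0.38
Standard error: SE = √(p₀(1-p₀)/n) = √(0.38×0.62/180) = 0.036179
z-statistic: z = (p̂ - p₀)/SE = (0.456 - 0.38)/0.036179 = 2.1007
Critical value: z_0.025 = ±1.960
p-value = 0.0357
Decision: reject H₀ at α = 0.05

Answer: z = 2.1007, reject H₀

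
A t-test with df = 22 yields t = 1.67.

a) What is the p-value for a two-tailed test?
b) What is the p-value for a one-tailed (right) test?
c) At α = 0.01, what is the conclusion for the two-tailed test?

Using t-distribution with df = 22:
a) Two-tailed: p = 2×P(T > 1.67) = 0.1091
b) One-tailed: p = P(T > 1.67) = 0.0545
c) 0.1091 ≥ 0.01, fail to reject H₀

Answer: a) 0.1091, b) 0.0545, c) fail to reject H₀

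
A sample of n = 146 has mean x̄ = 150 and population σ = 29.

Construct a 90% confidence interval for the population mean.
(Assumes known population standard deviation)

Confidence level: 90%, α = 0.1
z_0.05 = 1.645
SE = σ/√n = 29/√146 = 2.4001
Margin of error = 1.645 × 2.4001 = 3.9482
CI: x̄ ± margin = 150 ± 3.9482
CI: (146.0518, 153.9482)

Answer: (146.0518, 153.9482)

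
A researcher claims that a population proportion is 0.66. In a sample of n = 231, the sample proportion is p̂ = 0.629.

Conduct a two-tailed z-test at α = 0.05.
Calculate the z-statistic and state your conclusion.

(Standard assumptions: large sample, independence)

Answer: z = -0.9946, fail to reject H₀

Derivation:
H₀: p = 0.66, H₁: p ≠ 0.66
Standard error: SE = √(p₀(1-p₀)/n) = √(0.66×0.34/231) = 0.031168
z-statistic: z = (p̂ - p₀)/SE = (0.629 - 0.66)/0.031168 = -0.9946
Critical value: z_0.025 = ±1.960
p-value = 0.3199
Decision: fail to reject H₀ at α = 0.05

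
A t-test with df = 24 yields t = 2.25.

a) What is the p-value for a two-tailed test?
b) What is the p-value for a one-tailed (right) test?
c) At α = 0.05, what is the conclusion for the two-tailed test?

Using t-distribution with df = 24:
a) Two-tailed: p = 2×P(T > 2.25) = 0.0339
b) One-tailed: p = P(T > 2.25) = 0.0169
c) 0.0339 < 0.05, reject H₀

Answer: a) 0.0339, b) 0.0169, c) reject H₀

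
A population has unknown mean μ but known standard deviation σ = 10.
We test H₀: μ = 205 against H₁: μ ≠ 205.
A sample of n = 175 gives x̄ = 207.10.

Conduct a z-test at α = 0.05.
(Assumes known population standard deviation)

Answer: z = 2.7781, reject H₀

Derivation:
Standard error: SE = σ/√n = 10/√175 = 0.7559
z-statistic: z = (x̄ - μ₀)/SE = (207.10 - 205)/0.7559 = 2.7781
Critical value: ±1.960
p-value = 0.0055
Decision: reject H₀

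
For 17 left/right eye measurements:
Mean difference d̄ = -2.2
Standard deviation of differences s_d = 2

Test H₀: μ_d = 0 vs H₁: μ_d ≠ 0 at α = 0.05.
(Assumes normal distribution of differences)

df = n - 1 = 16
SE = s_d/√n = 2/√17 = 0.4851
t = d̄/SE = -2.2/0.4851 = -4.5351
Critical value: t_{0.025,16} = ±2.120
p-value ≈ 0.0003
Decision: reject H₀

Answer: t = -4.5351, reject H₀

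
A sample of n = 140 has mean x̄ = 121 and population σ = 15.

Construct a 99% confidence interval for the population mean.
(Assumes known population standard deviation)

Confidence level: 99%, α = 0.01
z_0.005 = 2.576
SE = σ/√n = 15/√140 = 1.2677
Margin of error = 2.576 × 1.2677 = 3.2656
CI: x̄ ± margin = 121 ± 3.2656
CI: (117.7344, 124.2656)

Answer: (117.7344, 124.2656)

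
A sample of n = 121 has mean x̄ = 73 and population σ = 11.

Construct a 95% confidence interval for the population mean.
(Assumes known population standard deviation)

Answer: (71.0400, 74.9600)

Derivation:
Confidence level: 95%, α = 0.05
z_0.025 = 1.960
SE = σ/√n = 11/√121 = 1.0000
Margin of error = 1.960 × 1.0000 = 1.9600
CI: x̄ ± margin = 73 ± 1.9600
CI: (71.0400, 74.9600)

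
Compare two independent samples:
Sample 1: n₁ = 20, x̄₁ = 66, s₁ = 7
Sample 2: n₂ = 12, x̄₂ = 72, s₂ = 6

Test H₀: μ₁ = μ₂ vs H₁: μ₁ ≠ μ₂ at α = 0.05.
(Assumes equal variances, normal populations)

Answer: t = -2.4707, reject H₀

Derivation:
Pooled variance: s²_p = [19×7² + 11×6²]/(30) = 44.2333
s_p = 6.6508
SE = s_p×√(1/n₁ + 1/n₂) = 6.6508×√(1/20 + 1/12) = 2.4285
t = (x̄₁ - x̄₂)/SE = (66 - 72)/2.4285 = -2.4707
df = 30, t-critical = ±2.042
Decision: reject H₀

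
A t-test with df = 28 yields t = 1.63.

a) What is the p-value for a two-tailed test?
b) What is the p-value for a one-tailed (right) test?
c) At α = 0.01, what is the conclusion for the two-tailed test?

Answer: a) 0.1143, b) 0.0572, c) fail to reject H₀

Derivation:
Using t-distribution with df = 28:
a) Two-tailed: p = 2×P(T > 1.63) = 0.1143
b) One-tailed: p = P(T > 1.63) = 0.0572
c) 0.1143 ≥ 0.01, fail to reject H₀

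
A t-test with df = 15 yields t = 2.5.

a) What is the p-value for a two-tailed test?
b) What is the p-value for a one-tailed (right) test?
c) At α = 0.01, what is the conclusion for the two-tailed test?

Answer: a) 0.0245, b) 0.0123, c) fail to reject H₀

Derivation:
Using t-distribution with df = 15:
a) Two-tailed: p = 2×P(T > 2.5) = 0.0245
b) One-tailed: p = P(T > 2.5) = 0.0123
c) 0.0245 ≥ 0.01, fail to reject H₀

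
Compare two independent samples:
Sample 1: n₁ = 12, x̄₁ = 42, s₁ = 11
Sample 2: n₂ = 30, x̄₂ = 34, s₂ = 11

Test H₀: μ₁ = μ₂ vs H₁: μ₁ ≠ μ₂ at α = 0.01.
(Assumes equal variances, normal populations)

Pooled variance: s²_p = [11×11² + 29×11²]/(40) = 121.0000
s_p = 11.0000
SE = s_p×√(1/n₁ + 1/n₂) = 11.0000×√(1/12 + 1/30) = 3.7572
t = (x̄₁ - x̄₂)/SE = (42 - 34)/3.7572 = 2.1292
df = 40, t-critical = ±2.704
Decision: fail to reject H₀

Answer: t = 2.1292, fail to reject H₀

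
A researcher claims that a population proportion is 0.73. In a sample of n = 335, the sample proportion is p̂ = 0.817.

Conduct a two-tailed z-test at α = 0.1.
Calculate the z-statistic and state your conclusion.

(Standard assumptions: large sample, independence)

Answer: z = 3.5867, reject H₀

Derivation:
H₀: p = 0.73, H₁: p ≠ 0.73
Standard error: SE = √(p₀(1-p₀)/n) = √(0.73×0.27/335) = 0.024256
z-statistic: z = (p̂ - p₀)/SE = (0.817 - 0.73)/0.024256 = 3.5867
Critical value: z_0.05 = ±1.645
p-value = 0.0003
Decision: reject H₀ at α = 0.1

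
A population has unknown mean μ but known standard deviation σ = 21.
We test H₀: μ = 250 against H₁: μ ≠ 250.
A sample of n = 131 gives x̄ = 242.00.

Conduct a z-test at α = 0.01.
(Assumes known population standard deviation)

Standard error: SE = σ/√n = 21/√131 = 1.8348
z-statistic: z = (x̄ - μ₀)/SE = (242.00 - 250)/1.8348 = -4.3601
Critical value: ±2.576
p-value < 0.0001
Decision: reject H₀

Answer: z = -4.3601, reject H₀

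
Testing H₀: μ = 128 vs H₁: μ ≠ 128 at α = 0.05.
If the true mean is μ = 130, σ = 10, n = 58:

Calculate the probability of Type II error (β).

SE = σ/√n = 10/√58 = 1.3131
Critical values: μ₀ ± z_0.025×SE = 128 ± 1.960×1.3131
Acceptance region: (125.4263, 130.5737)
Under H₁ (μ = 130): z_high = (130.5737 - 130)/1.3131 = 0.4369, z_low = (125.4263 - 130)/1.3131 = -3.4831
β = P(not reject | H₁) = Φ(0.4369) - Φ(-3.4831) ≈ 0.6687

Answer: β ≈ 0.6687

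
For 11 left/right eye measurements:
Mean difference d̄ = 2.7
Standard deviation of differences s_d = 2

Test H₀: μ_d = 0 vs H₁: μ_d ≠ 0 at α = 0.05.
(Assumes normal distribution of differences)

df = n - 1 = 10
SE = s_d/√n = 2/√11 = 0.6030
t = d̄/SE = 2.7/0.6030 = 4.4776
Critical value: t_{0.025,10} = ±2.228
p-value ≈ 0.0012
Decision: reject H₀

Answer: t = 4.4776, reject H₀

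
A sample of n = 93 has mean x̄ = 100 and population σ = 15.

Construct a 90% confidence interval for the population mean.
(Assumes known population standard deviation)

Answer: (97.4414, 102.5586)

Derivation:
Confidence level: 90%, α = 0.1
z_0.05 = 1.645
SE = σ/√n = 15/√93 = 1.5554
Margin of error = 1.645 × 1.5554 = 2.5586
CI: x̄ ± margin = 100 ± 2.5586
CI: (97.4414, 102.5586)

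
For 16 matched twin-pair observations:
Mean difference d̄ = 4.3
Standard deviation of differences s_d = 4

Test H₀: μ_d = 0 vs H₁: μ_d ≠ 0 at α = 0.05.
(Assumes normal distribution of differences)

df = n - 1 = 15
SE = s_d/√n = 4/√16 = 1.0000
t = d̄/SE = 4.3/1.0000 = 4.3000
Critical value: t_{0.025,15} = ±2.131
p-value ≈ 0.0006
Decision: reject H₀

Answer: t = 4.3000, reject H₀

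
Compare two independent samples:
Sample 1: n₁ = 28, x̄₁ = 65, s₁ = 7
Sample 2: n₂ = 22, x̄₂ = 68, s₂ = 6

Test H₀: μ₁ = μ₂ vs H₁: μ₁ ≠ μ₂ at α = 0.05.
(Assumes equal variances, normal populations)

Answer: t = -1.6000, fail to reject H₀

Derivation:
Pooled variance: s²_p = [27×7² + 21×6²]/(48) = 43.3125
s_p = 6.5812
SE = s_p×√(1/n₁ + 1/n₂) = 6.5812×√(1/28 + 1/22) = 1.8750
t = (x̄₁ - x̄₂)/SE = (65 - 68)/1.8750 = -1.6000
df = 48, t-critical = ±2.011
Decision: fail to reject H₀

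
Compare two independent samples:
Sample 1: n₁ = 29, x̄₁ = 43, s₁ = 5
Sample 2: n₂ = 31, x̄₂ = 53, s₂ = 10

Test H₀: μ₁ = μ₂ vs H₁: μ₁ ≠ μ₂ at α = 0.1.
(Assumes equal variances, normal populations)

Pooled variance: s²_p = [28×5² + 30×10²]/(58) = 63.7931
s_p = 7.9871
SE = s_p×√(1/n₁ + 1/n₂) = 7.9871×√(1/29 + 1/31) = 2.0634
t = (x̄₁ - x̄₂)/SE = (43 - 53)/2.0634 = -4.8464
df = 58, t-critical = ±1.672
Decision: reject H₀

Answer: t = -4.8464, reject H₀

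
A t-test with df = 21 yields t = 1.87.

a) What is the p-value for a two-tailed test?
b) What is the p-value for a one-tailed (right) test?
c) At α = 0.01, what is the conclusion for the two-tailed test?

Using t-distribution with df = 21:
a) Two-tailed: p = 2×P(T > 1.87) = 0.0755
b) One-tailed: p = P(T > 1.87) = 0.0377
c) 0.0755 ≥ 0.01, fail to reject H₀

Answer: a) 0.0755, b) 0.0377, c) fail to reject H₀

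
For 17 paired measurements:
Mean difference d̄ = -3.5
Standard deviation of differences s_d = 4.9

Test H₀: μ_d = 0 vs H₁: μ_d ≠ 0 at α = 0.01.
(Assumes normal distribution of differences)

df = n - 1 = 16
SE = s_d/√n = 4.9/√17 = 1.1884
t = d̄/SE = -3.5/1.1884 = -2.9451
Critical value: t_{0.005,16} = ±2.921
p-value ≈ 0.0095
Decision: reject H₀

Answer: t = -2.9451, reject H₀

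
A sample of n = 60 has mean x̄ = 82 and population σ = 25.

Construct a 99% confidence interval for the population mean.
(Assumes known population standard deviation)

Answer: (73.6860, 90.3140)

Derivation:
Confidence level: 99%, α = 0.01
z_0.005 = 2.576
SE = σ/√n = 25/√60 = 3.2275
Margin of error = 2.576 × 3.2275 = 8.3140
CI: x̄ ± margin = 82 ± 8.3140
CI: (73.6860, 90.3140)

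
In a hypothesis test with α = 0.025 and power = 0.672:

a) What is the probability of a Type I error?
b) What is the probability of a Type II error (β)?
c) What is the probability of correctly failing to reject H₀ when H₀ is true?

a) Type I error probability = α = 0.025
b) Power = P(reject H₀ | H₁ true) = 1 - β = 0.672, so Type II error probability = β = 1 - Power = 0.328
c) P(fail to reject H₀ | H₀ true) = 1 - α = 0.975

Answer: a) 0.025, b) 0.328, c) 0.975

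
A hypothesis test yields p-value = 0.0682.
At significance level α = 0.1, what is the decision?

Answer: reject H₀

Derivation:
Compare p-value to α:
0.0682 < 0.1
Decision: reject H₀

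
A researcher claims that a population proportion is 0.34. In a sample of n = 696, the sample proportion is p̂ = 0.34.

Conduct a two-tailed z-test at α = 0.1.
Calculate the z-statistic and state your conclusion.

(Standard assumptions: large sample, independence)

Answer: z = 0.0000, fail to reject H₀

Derivation:
H₀: p = 0.34, H₁: p ≠ 0.34
Standard error: SE = √(p₀(1-p₀)/n) = √(0.34×0.66/696) = 0.017956
z-statistic: z = (p̂ - p₀)/SE = (0.34 - 0.34)/0.017956 = 0.0000
Critical value: z_0.05 = ±1.645
p-value = 1.0000
Decision: fail to reject H₀ at α = 0.1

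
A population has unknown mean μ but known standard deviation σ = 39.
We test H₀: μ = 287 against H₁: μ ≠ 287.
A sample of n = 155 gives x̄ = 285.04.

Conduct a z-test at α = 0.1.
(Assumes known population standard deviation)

Standard error: SE = σ/√n = 39/√155 = 3.1326
z-statistic: z = (x̄ - μ₀)/SE = (285.04 - 287)/3.1326 = -0.6257
Critical value: ±1.645
p-value = 0.5315
Decision: fail to reject H₀

Answer: z = -0.6257, fail to reject H₀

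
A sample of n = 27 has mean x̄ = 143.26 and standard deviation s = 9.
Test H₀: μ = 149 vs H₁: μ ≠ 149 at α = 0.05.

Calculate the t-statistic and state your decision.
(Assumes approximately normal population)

df = n - 1 = 26
SE = s/√n = 9/√27 = 1.7321
t = (x̄ - μ₀)/SE = (143.26 - 149)/1.7321 = -3.3139
Critical value: t_{0.025,26} = ±2.056
p-value ≈ 0.0027
Decision: reject H₀

Answer: t = -3.3139, reject H₀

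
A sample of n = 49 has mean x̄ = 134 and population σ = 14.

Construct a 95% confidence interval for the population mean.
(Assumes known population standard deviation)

Confidence level: 95%, α = 0.05
z_0.025 = 1.960
SE = σ/√n = 14/√49 = 2.0000
Margin of error = 1.960 × 2.0000 = 3.9200
CI: x̄ ± margin = 134 ± 3.9200
CI: (130.0800, 137.9200)

Answer: (130.0800, 137.9200)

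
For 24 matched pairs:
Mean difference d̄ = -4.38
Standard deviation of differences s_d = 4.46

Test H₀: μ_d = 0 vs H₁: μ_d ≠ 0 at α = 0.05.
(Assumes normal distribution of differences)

df = n - 1 = 23
SE = s_d/√n = 4.46/√24 = 0.9104
t = d̄/SE = -4.38/0.9104 = -4.8111
Critical value: t_{0.025,23} = ±2.069
p-value ≈ 0.0001
Decision: reject H₀

Answer: t = -4.8111, reject H₀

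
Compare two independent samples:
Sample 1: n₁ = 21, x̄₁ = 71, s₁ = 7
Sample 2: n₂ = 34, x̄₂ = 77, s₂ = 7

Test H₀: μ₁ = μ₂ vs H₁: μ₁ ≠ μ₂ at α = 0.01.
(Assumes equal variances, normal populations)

Answer: t = -3.0883, reject H₀

Derivation:
Pooled variance: s²_p = [20×7² + 33×7²]/(53) = 49.0000
s_p = 7.0000
SE = s_p×√(1/n₁ + 1/n₂) = 7.0000×√(1/21 + 1/34) = 1.9428
t = (x̄₁ - x̄₂)/SE = (71 - 77)/1.9428 = -3.0883
df = 53, t-critical = ±2.672
Decision: reject H₀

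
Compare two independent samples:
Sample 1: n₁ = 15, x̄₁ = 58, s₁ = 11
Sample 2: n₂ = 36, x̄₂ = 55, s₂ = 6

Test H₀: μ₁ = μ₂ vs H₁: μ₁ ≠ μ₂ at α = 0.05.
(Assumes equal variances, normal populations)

Answer: t = 1.2573, fail to reject H₀

Derivation:
Pooled variance: s²_p = [14×11² + 35×6²]/(49) = 60.2857
s_p = 7.7644
SE = s_p×√(1/n₁ + 1/n₂) = 7.7644×√(1/15 + 1/36) = 2.3861
t = (x̄₁ - x̄₂)/SE = (58 - 55)/2.3861 = 1.2573
df = 49, t-critical = ±2.010
Decision: fail to reject H₀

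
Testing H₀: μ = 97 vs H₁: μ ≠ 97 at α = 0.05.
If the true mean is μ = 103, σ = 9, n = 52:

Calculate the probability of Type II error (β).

SE = σ/√n = 9/√52 = 1.2481
Critical values: μ₀ ± z_0.025×SE = 97 ± 1.960×1.2481
Acceptance region: (94.5537, 99.4463)
Under H₁ (μ = 103): z_high = (99.4463 - 103)/1.2481 = -2.8473, z_low = (94.5537 - 103)/1.2481 = -6.7673
β = P(not reject | H₁) = Φ(-2.8473) - Φ(-6.7673) ≈ 0.0022

Answer: β ≈ 0.0022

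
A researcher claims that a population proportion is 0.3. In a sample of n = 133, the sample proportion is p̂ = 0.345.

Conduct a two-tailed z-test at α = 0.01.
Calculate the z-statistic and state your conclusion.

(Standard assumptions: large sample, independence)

H₀: p = 0.3, H₁: p ≠ 0.3
Standard error: SE = √(p₀(1-p₀)/n) = √(0.3×0.7/133) = 0.039736
z-statistic: z = (p̂ - p₀)/SE = (0.345 - 0.3)/0.039736 = 1.1325
Critical value: z_0.005 = ±2.576
p-value = 0.2574
Decision: fail to reject H₀ at α = 0.01

Answer: z = 1.1325, fail to reject H₀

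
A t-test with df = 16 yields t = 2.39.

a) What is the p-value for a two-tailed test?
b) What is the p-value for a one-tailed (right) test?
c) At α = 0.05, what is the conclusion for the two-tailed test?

Answer: a) 0.0295, b) 0.0148, c) reject H₀

Derivation:
Using t-distribution with df = 16:
a) Two-tailed: p = 2×P(T > 2.39) = 0.0295
b) One-tailed: p = P(T > 2.39) = 0.0148
c) 0.0295 < 0.05, reject H₀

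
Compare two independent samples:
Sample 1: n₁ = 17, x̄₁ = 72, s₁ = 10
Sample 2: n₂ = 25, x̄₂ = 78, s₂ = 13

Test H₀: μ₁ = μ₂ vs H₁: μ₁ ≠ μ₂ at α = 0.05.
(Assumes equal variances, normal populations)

Answer: t = -1.6051, fail to reject H₀

Derivation:
Pooled variance: s²_p = [16×10² + 24×13²]/(40) = 141.4000
s_p = 11.8912
SE = s_p×√(1/n₁ + 1/n₂) = 11.8912×√(1/17 + 1/25) = 3.7381
t = (x̄₁ - x̄₂)/SE = (72 - 78)/3.7381 = -1.6051
df = 40, t-critical = ±2.021
Decision: fail to reject H₀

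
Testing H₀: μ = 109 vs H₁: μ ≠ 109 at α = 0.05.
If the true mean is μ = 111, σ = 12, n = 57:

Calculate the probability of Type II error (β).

SE = σ/√n = 12/√57 = 1.5894
Critical values: μ₀ ± z_0.025×SE = 109 ± 1.960×1.5894
Acceptance region: (105.8848, 112.1152)
Under H₁ (μ = 111): z_high = (112.1152 - 111)/1.5894 = 0.7016, z_low = (105.8848 - 111)/1.5894 = -3.2183
β = P(not reject | H₁) = Φ(0.7016) - Φ(-3.2183) ≈ 0.7579

Answer: β ≈ 0.7579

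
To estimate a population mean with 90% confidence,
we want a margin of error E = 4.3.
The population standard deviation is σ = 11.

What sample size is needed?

Answer: n = 18

Derivation:
z_0.05 = 1.645
n = (z×σ/E)² = (1.645×11/4.3)²
n = 17.7084
Round up: n = 18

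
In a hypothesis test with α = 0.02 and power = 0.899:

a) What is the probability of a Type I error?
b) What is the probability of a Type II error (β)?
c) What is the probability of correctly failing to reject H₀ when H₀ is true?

Answer: a) 0.02, b) 0.101, c) 0.98

Derivation:
a) Type I error probability = α = 0.02
b) Power = P(reject H₀ | H₁ true) = 1 - β = 0.899, so Type II error probability = β = 1 - Power = 0.101
c) P(fail to reject H₀ | H₀ true) = 1 - α = 0.98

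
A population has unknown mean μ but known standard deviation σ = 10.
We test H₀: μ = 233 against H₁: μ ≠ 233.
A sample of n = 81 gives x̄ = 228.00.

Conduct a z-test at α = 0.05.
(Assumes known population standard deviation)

Standard error: SE = σ/√n = 10/√81 = 1.1111
z-statistic: z = (x̄ - μ₀)/SE = (228.00 - 233)/1.1111 = -4.5000
Critical value: ±1.960
p-value < 0.0001
Decision: reject H₀

Answer: z = -4.5000, reject H₀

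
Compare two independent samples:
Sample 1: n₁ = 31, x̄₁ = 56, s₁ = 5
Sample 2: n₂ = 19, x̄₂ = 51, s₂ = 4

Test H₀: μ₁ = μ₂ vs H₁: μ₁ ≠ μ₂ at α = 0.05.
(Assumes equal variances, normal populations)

Pooled variance: s²_p = [30×5² + 18×4²]/(48) = 21.6250
s_p = 4.6503
SE = s_p×√(1/n₁ + 1/n₂) = 4.6503×√(1/31 + 1/19) = 1.3549
t = (x̄₁ - x̄₂)/SE = (56 - 51)/1.3549 = 3.6903
df = 48, t-critical = ±2.011
Decision: reject H₀

Answer: t = 3.6903, reject H₀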